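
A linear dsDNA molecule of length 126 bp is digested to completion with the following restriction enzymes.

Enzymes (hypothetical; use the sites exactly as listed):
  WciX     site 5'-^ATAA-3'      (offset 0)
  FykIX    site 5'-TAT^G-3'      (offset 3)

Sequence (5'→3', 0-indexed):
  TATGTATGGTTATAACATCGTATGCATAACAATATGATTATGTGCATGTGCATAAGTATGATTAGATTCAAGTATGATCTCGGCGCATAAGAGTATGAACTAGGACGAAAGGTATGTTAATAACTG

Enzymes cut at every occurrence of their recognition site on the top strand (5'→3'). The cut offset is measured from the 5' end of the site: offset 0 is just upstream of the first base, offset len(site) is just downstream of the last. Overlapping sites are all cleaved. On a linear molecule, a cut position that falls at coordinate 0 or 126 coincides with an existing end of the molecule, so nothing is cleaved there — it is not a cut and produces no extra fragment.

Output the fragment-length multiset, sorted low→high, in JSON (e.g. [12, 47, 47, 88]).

Scan for sites:
  WciX ATAA/0: at [11, 25, 51, 86, 119] ⇒ [11, 25, 51, 86, 119]
  FykIX TATG/3: at [0, 4, 20, 32, 38, 56, 72, 93, 112] ⇒ [3, 7, 23, 35, 41, 59, 75, 96, 115]

All cut coordinates (distinct, sorted): [3, 7, 11, 23, 25, 35, 41, 51, 59, 75, 86, 96, 115, 119]

Fragments:
  [0,3): 3 bp
  [3,7): 4 bp
  [7,11): 4 bp
  [11,23): 12 bp
  [23,25): 2 bp
  [25,35): 10 bp
  [35,41): 6 bp
  [41,51): 10 bp
  [51,59): 8 bp
  [59,75): 16 bp
  [75,86): 11 bp
  [86,96): 10 bp
  [96,115): 19 bp
  [115,119): 4 bp
  [119,126): 7 bp

[2,3,4,4,4,6,7,8,10,10,10,11,12,16,19]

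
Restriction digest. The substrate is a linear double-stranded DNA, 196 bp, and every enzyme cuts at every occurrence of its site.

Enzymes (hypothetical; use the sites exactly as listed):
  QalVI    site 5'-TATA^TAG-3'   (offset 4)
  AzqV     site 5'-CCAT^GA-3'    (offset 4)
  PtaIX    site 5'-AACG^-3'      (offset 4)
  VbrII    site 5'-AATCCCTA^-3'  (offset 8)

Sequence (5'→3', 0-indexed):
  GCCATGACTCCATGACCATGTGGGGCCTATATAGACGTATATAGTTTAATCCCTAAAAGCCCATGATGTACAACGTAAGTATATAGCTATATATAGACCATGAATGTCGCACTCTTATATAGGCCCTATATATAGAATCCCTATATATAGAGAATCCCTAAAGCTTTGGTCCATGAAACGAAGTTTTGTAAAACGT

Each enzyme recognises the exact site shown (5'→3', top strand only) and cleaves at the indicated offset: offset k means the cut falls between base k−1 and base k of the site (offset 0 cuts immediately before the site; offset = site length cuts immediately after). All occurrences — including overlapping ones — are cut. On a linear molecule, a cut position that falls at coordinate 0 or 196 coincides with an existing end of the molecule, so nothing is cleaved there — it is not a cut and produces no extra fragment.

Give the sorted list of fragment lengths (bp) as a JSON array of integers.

[1,4,5,6,8,8,8,9,10,10,11,11,13,13,14,14,15,18,18]

Scan for sites:
  QalVI (TATATAG, off=4): starts [27, 37, 79, 89, 115, 128, 143] → cuts [31, 41, 83, 93, 119, 132, 147]
  AzqV (CCATGA, off=4): starts [1, 9, 60, 97, 170] → cuts [5, 13, 64, 101, 174]
  PtaIX (AACG, off=4): starts [71, 176, 191] → cuts [75, 180, 195]
  VbrII (AATCCCTA, off=8): starts [47, 135, 152] → cuts [55, 143, 160]

All cut coordinates (distinct, sorted): [5, 13, 31, 41, 55, 64, 75, 83, 93, 101, 119, 132, 143, 147, 160, 174, 180, 195]

Fragment lengths:
  [0,5): 5 bp
  [5,13): 8 bp
  [13,31): 18 bp
  [31,41): 10 bp
  [41,55): 14 bp
  [55,64): 9 bp
  [64,75): 11 bp
  [75,83): 8 bp
  [83,93): 10 bp
  [93,101): 8 bp
  [101,119): 18 bp
  [119,132): 13 bp
  [132,143): 11 bp
  [143,147): 4 bp
  [147,160): 13 bp
  [160,174): 14 bp
  [174,180): 6 bp
  [180,195): 15 bp
  [195,196): 1 bp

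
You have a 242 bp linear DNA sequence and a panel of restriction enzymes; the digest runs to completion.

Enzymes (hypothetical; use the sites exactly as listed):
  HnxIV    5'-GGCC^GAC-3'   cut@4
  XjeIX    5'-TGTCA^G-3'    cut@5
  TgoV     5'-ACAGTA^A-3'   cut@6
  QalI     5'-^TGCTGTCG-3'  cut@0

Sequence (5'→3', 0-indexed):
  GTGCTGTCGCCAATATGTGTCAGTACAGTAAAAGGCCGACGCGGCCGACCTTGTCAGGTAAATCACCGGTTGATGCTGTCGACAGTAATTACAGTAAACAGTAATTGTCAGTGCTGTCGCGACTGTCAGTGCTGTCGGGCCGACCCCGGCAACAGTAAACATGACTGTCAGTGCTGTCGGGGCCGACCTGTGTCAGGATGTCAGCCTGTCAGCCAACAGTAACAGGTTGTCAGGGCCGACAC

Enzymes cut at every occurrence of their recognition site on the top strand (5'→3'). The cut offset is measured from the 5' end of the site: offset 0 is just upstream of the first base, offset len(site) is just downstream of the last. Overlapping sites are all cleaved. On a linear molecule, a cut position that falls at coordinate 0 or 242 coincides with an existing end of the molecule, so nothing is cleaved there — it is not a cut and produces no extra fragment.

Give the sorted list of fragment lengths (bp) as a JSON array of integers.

Per-enzyme occurrences:
  HnxIV (GGCCGAC, off=4): starts [33, 42, 137, 180, 233] → cuts [37, 46, 141, 184, 237]
  XjeIX (TGTCAG, off=5): starts [17, 51, 105, 123, 165, 190, 198, 206, 227] → cuts [22, 56, 110, 128, 170, 195, 203, 211, 232]
  TgoV (ACAGTAA, off=6): starts [24, 81, 90, 97, 151, 215] → cuts [30, 87, 96, 103, 157, 221]
  QalI (TGCTGTCG, off=0): starts [1, 73, 111, 129, 171] → cuts [1, 73, 111, 129, 171]

Pooled cuts: [1, 22, 30, 37, 46, 56, 73, 87, 96, 103, 110, 111, 128, 129, 141, 157, 170, 171, 184, 195, 203, 211, 221, 232, 237]

Fragment lengths:
  [0,1): 1 bp
  [1,22): 21 bp
  [22,30): 8 bp
  [30,37): 7 bp
  [37,46): 9 bp
  [46,56): 10 bp
  [56,73): 17 bp
  [73,87): 14 bp
  [87,96): 9 bp
  [96,103): 7 bp
  [103,110): 7 bp
  [110,111): 1 bp
  [111,128): 17 bp
  [128,129): 1 bp
  [129,141): 12 bp
  [141,157): 16 bp
  [157,170): 13 bp
  [170,171): 1 bp
  [171,184): 13 bp
  [184,195): 11 bp
  [195,203): 8 bp
  [203,211): 8 bp
  [211,221): 10 bp
  [221,232): 11 bp
  [232,237): 5 bp
  [237,242): 5 bp

[1,1,1,1,5,5,7,7,7,8,8,8,9,9,10,10,11,11,12,13,13,14,16,17,17,21]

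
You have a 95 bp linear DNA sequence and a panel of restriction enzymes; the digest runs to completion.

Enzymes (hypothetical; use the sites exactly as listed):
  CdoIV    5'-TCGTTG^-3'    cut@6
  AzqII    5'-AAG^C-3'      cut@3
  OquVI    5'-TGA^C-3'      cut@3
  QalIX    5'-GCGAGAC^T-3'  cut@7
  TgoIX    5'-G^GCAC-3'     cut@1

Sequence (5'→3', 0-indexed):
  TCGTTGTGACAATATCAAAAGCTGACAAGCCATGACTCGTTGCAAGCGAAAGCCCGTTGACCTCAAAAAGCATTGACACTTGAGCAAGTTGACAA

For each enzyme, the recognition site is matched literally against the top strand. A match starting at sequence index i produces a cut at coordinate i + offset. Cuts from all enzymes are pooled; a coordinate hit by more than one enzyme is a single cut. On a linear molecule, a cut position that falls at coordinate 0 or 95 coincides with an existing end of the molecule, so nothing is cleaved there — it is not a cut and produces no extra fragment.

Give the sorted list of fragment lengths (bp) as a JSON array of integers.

[3,3,4,4,4,6,6,6,6,7,8,10,12,16]

Per-enzyme occurrences:
  CdoIV (TCGTTG, off=6): starts [0, 36] → cuts [6, 42]
  AzqII (AAGC, off=3): starts [18, 26, 43, 49, 67] → cuts [21, 29, 46, 52, 70]
  OquVI (TGAC, off=3): starts [6, 22, 32, 57, 73, 89] → cuts [9, 25, 35, 60, 76, 92]
  QalIX (GCGAGACT, off=7): no sites
  TgoIX (GGCAC, off=1): no sites

Pooled cuts: [6, 9, 21, 25, 29, 35, 42, 46, 52, 60, 70, 76, 92]

Fragment lengths:
  [0,6): 6 bp
  [6,9): 3 bp
  [9,21): 12 bp
  [21,25): 4 bp
  [25,29): 4 bp
  [29,35): 6 bp
  [35,42): 7 bp
  [42,46): 4 bp
  [46,52): 6 bp
  [52,60): 8 bp
  [60,70): 10 bp
  [70,76): 6 bp
  [76,92): 16 bp
  [92,95): 3 bp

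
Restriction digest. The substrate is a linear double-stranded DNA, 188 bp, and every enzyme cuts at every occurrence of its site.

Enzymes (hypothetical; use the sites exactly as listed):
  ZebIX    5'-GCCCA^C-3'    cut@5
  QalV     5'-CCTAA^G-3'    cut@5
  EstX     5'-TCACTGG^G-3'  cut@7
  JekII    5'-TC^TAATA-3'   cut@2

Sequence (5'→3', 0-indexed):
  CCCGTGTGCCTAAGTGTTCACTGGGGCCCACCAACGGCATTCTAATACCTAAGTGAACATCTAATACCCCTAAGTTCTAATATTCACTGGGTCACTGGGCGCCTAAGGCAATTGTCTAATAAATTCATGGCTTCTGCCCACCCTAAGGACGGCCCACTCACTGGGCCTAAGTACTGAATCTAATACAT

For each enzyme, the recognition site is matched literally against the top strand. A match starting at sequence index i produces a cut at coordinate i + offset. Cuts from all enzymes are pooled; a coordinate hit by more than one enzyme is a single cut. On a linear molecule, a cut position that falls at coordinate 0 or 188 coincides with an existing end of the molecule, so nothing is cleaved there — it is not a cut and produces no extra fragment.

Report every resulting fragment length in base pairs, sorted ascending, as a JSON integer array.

[4,6,6,6,8,8,8,8,9,10,10,10,10,11,12,12,13,13,24]

Scan for sites:
  ZebIX (GCCCAC, off=5): starts [25, 135, 151] → cuts [30, 140, 156]
  QalV (CCTAAG, off=5): starts [8, 47, 68, 101, 141, 165] → cuts [13, 52, 73, 106, 146, 170]
  EstX (TCACTGGG, off=7): starts [17, 83, 91, 157] → cuts [24, 90, 98, 164]
  JekII (TCTAATA, off=2): starts [40, 59, 75, 114, 178] → cuts [42, 61, 77, 116, 180]

Pooled cuts: [13, 24, 30, 42, 52, 61, 73, 77, 90, 98, 106, 116, 140, 146, 156, 164, 170, 180]

Fragment lengths:
  [0,13): 13 bp
  [13,24): 11 bp
  [24,30): 6 bp
  [30,42): 12 bp
  [42,52): 10 bp
  [52,61): 9 bp
  [61,73): 12 bp
  [73,77): 4 bp
  [77,90): 13 bp
  [90,98): 8 bp
  [98,106): 8 bp
  [106,116): 10 bp
  [116,140): 24 bp
  [140,146): 6 bp
  [146,156): 10 bp
  [156,164): 8 bp
  [164,170): 6 bp
  [170,180): 10 bp
  [180,188): 8 bp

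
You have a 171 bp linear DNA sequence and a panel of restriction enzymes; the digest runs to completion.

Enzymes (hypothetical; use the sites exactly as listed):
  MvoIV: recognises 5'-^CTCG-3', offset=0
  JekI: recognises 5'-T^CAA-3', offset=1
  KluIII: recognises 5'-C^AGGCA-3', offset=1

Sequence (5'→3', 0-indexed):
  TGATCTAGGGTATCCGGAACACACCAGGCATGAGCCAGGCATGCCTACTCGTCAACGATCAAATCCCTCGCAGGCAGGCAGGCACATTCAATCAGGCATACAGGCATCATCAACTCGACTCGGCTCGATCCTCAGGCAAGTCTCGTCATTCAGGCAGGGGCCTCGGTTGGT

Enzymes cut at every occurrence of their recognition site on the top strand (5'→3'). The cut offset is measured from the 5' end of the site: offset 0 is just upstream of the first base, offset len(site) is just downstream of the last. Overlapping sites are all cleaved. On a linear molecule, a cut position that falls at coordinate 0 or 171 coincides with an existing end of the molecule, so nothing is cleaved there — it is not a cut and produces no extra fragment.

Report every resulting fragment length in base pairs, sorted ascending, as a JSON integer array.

Scan for sites:
  MvoIV (CTCG, off=0): starts [47, 66, 113, 118, 123, 141, 161] → cuts [47, 66, 113, 118, 123, 141, 161]
  JekI (TCAA, off=1): starts [51, 58, 87, 109] → cuts [52, 59, 88, 110]
  KluIII (CAGGCA, off=1): starts [24, 35, 70, 74, 78, 92, 100, 132, 150] → cuts [25, 36, 71, 75, 79, 93, 101, 133, 151]

All cut coordinates (distinct, sorted): [25, 36, 47, 52, 59, 66, 71, 75, 79, 88, 93, 101, 110, 113, 118, 123, 133, 141, 151, 161]

Fragments:
  [0,25): 25 bp
  [25,36): 11 bp
  [36,47): 11 bp
  [47,52): 5 bp
  [52,59): 7 bp
  [59,66): 7 bp
  [66,71): 5 bp
  [71,75): 4 bp
  [75,79): 4 bp
  [79,88): 9 bp
  [88,93): 5 bp
  [93,101): 8 bp
  [101,110): 9 bp
  [110,113): 3 bp
  [113,118): 5 bp
  [118,123): 5 bp
  [123,133): 10 bp
  [133,141): 8 bp
  [141,151): 10 bp
  [151,161): 10 bp
  [161,171): 10 bp

[3,4,4,5,5,5,5,5,7,7,8,8,9,9,10,10,10,10,11,11,25]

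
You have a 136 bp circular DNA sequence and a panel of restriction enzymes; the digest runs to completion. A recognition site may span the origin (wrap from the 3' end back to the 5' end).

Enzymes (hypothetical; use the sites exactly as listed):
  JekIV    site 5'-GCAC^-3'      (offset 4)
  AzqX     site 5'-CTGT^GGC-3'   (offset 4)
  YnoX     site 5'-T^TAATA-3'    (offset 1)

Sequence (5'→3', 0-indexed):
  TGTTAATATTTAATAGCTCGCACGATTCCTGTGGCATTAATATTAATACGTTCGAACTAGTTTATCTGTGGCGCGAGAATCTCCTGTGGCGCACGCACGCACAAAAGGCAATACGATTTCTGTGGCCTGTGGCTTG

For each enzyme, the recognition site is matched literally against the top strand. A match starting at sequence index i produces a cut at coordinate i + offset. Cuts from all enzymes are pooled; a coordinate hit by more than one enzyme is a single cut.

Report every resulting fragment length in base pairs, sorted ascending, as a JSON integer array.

[4,4,5,6,7,7,7,9,9,13,18,21,26]

Scan for sites:
  JekIV (GCAC, off=4): starts [19, 90, 94, 98] → cuts [23, 94, 98, 102]
  AzqX (CTGTGGC, off=4): starts [28, 65, 83, 119, 126] → cuts [32, 69, 87, 123, 130]
  YnoX (TTAATA, off=1): starts [2, 9, 36, 42] → cuts [3, 10, 37, 43]

All cut coordinates (distinct, sorted): [3, 10, 23, 32, 37, 43, 69, 87, 94, 98, 102, 123, 130]

Fragment lengths:
  3→10: 7 bp
  10→23: 13 bp
  23→32: 9 bp
  32→37: 5 bp
  37→43: 6 bp
  43→69: 26 bp
  69→87: 18 bp
  87→94: 7 bp
  94→98: 4 bp
  98→102: 4 bp
  102→123: 21 bp
  123→130: 7 bp
  130→3 (wrap): 136-130+3 = 9 bp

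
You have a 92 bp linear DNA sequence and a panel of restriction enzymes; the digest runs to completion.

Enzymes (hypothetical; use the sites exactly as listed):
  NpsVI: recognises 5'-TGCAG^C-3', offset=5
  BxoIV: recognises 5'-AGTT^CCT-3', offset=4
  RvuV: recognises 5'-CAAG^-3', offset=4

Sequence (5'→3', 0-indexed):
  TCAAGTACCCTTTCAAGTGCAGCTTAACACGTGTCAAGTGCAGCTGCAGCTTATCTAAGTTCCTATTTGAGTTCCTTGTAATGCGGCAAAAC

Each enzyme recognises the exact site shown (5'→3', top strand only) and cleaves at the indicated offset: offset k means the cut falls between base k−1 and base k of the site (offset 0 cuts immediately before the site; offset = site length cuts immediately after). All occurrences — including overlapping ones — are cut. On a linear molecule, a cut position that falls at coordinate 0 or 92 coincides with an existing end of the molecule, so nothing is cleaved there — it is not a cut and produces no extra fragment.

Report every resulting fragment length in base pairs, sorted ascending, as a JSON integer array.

[5,5,5,6,12,12,12,16,19]

Site scan:
  NpsVI (TGCAGC, off=5): starts [17, 38, 44] → cuts [22, 43, 49]
  BxoIV (AGTTCCT, off=4): starts [57, 69] → cuts [61, 73]
  RvuV (CAAG, off=4): starts [1, 13, 34] → cuts [5, 17, 38]

Pooled cuts: [5, 17, 22, 38, 43, 49, 61, 73]

Fragments:
  [0,5): 5 bp
  [5,17): 12 bp
  [17,22): 5 bp
  [22,38): 16 bp
  [38,43): 5 bp
  [43,49): 6 bp
  [49,61): 12 bp
  [61,73): 12 bp
  [73,92): 19 bp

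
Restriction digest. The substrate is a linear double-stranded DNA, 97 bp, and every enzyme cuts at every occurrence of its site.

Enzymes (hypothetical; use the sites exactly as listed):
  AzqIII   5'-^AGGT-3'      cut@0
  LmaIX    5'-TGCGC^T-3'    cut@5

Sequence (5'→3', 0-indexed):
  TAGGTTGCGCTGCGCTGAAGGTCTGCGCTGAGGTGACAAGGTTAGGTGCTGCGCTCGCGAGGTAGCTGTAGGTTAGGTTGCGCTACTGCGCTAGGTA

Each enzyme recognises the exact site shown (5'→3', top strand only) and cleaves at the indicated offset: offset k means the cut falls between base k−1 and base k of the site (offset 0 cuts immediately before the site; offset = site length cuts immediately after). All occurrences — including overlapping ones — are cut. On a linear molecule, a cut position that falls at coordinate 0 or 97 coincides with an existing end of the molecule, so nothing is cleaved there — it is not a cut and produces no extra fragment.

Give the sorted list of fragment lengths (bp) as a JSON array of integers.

Scan for sites:
  AzqIII AGGT/0: at [1, 18, 30, 38, 43, 59, 69, 74, 92] ⇒ [1, 18, 30, 38, 43, 59, 69, 74, 92]
  LmaIX TGCGCT/5: at [5, 10, 23, 49, 78, 86] ⇒ [10, 15, 28, 54, 83, 91]

All cut coordinates (distinct, sorted): [1, 10, 15, 18, 28, 30, 38, 43, 54, 59, 69, 74, 83, 91, 92]

Fragments:
  [0,1): 1 bp
  [1,10): 9 bp
  [10,15): 5 bp
  [15,18): 3 bp
  [18,28): 10 bp
  [28,30): 2 bp
  [30,38): 8 bp
  [38,43): 5 bp
  [43,54): 11 bp
  [54,59): 5 bp
  [59,69): 10 bp
  [69,74): 5 bp
  [74,83): 9 bp
  [83,91): 8 bp
  [91,92): 1 bp
  [92,97): 5 bp

[1,1,2,3,5,5,5,5,5,8,8,9,9,10,10,11]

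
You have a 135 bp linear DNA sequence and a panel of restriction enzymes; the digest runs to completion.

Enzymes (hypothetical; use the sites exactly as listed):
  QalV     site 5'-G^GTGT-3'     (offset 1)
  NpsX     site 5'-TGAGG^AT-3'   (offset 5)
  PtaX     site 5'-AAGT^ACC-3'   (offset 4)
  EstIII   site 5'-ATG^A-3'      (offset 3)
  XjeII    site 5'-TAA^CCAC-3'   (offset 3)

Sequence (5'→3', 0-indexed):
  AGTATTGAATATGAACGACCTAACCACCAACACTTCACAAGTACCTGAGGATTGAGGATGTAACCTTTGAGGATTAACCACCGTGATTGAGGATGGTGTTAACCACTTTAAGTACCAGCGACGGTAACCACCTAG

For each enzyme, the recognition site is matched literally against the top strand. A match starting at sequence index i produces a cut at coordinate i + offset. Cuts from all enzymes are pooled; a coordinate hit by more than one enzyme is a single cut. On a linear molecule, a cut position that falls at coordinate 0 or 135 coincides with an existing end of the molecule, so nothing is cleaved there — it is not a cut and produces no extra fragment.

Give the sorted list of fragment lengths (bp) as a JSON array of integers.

Site scan:
  QalV GGTGT/1: at [94] ⇒ [95]
  NpsX TGAGGAT/5: at [45, 52, 67, 87] ⇒ [50, 57, 72, 92]
  PtaX AAGTACC/4: at [38, 109] ⇒ [42, 113]
  EstIII ATGA/3: at [10] ⇒ [13]
  XjeII TAACCAC/3: at [20, 74, 99, 124] ⇒ [23, 77, 102, 127]

Pooled cuts: [13, 23, 42, 50, 57, 72, 77, 92, 95, 102, 113, 127]

Fragments:
  [0,13): 13 bp
  [13,23): 10 bp
  [23,42): 19 bp
  [42,50): 8 bp
  [50,57): 7 bp
  [57,72): 15 bp
  [72,77): 5 bp
  [77,92): 15 bp
  [92,95): 3 bp
  [95,102): 7 bp
  [102,113): 11 bp
  [113,127): 14 bp
  [127,135): 8 bp

[3,5,7,7,8,8,10,11,13,14,15,15,19]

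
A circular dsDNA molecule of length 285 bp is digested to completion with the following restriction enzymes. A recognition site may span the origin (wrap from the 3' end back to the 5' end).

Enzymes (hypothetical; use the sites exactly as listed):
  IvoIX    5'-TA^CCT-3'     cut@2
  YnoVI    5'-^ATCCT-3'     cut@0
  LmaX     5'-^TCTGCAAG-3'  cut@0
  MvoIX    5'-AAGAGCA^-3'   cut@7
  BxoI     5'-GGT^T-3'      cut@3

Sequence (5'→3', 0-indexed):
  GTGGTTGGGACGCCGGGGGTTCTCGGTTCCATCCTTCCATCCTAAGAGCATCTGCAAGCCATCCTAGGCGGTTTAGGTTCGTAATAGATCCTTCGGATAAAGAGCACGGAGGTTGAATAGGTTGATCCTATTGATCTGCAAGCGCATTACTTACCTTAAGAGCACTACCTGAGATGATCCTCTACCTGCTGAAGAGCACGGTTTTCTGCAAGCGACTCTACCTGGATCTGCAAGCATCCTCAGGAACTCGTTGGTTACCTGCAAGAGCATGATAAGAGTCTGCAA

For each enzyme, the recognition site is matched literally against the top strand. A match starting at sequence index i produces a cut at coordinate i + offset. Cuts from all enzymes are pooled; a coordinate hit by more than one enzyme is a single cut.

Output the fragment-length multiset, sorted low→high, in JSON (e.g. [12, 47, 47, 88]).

[2,2,2,3,3,4,6,6,7,7,8,8,9,9,9,9,9,10,10,11,12,12,12,12,14,15,16,19,19,20]

Per-enzyme occurrences:
  IvoIX TACCT/2: at [151, 165, 182, 218, 255] ⇒ [153, 167, 184, 220, 257]
  YnoVI ATCCT/0: at [30, 38, 60, 87, 124, 176, 235] ⇒ [30, 38, 60, 87, 124, 176, 235]
  LmaX TCTGCAAG/0: at [50, 134, 204, 226, 278] ⇒ [50, 134, 204, 226, 278]
  MvoIX AAGAGCA/7: at [43, 99, 157, 191, 262] ⇒ [50, 106, 164, 198, 269]
  BxoI GGTT/3: at [2, 17, 24, 69, 75, 110, 119, 199, 252] ⇒ [5, 20, 27, 72, 78, 113, 122, 202, 255]

Pooled cuts: [5, 20, 27, 30, 38, 50, 60, 72, 78, 87, 106, 113, 122, 124, 134, 153, 164, 167, 176, 184, 198, 202, 204, 220, 226, 235, 255, 257, 269, 278]

Fragment lengths:
  5→20: 15 bp
  20→27: 7 bp
  27→30: 3 bp
  30→38: 8 bp
  38→50: 12 bp
  50→60: 10 bp
  60→72: 12 bp
  72→78: 6 bp
  78→87: 9 bp
  87→106: 19 bp
  106→113: 7 bp
  113→122: 9 bp
  122→124: 2 bp
  124→134: 10 bp
  134→153: 19 bp
  153→164: 11 bp
  164→167: 3 bp
  167→176: 9 bp
  176→184: 8 bp
  184→198: 14 bp
  198→202: 4 bp
  202→204: 2 bp
  204→220: 16 bp
  220→226: 6 bp
  226→235: 9 bp
  235→255: 20 bp
  255→257: 2 bp
  257→269: 12 bp
  269→278: 9 bp
  278→5 (wrap): 285-278+5 = 12 bp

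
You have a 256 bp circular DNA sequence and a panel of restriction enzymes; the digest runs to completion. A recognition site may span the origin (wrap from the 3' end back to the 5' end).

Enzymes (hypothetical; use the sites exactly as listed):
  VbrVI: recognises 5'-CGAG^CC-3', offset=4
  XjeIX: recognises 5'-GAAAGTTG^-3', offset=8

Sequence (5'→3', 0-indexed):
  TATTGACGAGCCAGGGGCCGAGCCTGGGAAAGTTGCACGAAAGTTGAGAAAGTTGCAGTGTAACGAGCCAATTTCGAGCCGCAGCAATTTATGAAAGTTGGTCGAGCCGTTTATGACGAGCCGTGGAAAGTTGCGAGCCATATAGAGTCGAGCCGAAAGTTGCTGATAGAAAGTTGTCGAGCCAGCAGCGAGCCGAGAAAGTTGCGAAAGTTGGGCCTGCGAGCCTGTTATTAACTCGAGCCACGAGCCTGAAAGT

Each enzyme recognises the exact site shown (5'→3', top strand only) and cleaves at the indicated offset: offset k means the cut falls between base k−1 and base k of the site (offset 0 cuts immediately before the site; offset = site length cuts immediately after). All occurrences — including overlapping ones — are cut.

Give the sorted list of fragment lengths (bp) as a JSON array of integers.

Scan for sites:
  VbrVI (CGAGCC, off=4): starts [6, 18, 63, 74, 102, 116, 133, 148, 177, 188, 219, 236, 243] → cuts [10, 22, 67, 78, 106, 120, 137, 152, 181, 192, 223, 240, 247]
  XjeIX (GAAAGTTG, off=8): starts [27, 38, 47, 92, 125, 154, 168, 196, 205] → cuts [35, 46, 55, 100, 133, 162, 176, 204, 213]

All cut coordinates (distinct, sorted): [10, 22, 35, 46, 55, 67, 78, 100, 106, 120, 133, 137, 152, 162, 176, 181, 192, 204, 213, 223, 240, 247]

Fragment lengths:
  10→22: 12 bp
  22→35: 13 bp
  35→46: 11 bp
  46→55: 9 bp
  55→67: 12 bp
  67→78: 11 bp
  78→100: 22 bp
  100→106: 6 bp
  106→120: 14 bp
  120→133: 13 bp
  133→137: 4 bp
  137→152: 15 bp
  152→162: 10 bp
  162→176: 14 bp
  176→181: 5 bp
  181→192: 11 bp
  192→204: 12 bp
  204→213: 9 bp
  213→223: 10 bp
  223→240: 17 bp
  240→247: 7 bp
  247→10 (wrap): 256-247+10 = 19 bp

[4,5,6,7,9,9,10,10,11,11,11,12,12,12,13,13,14,14,15,17,19,22]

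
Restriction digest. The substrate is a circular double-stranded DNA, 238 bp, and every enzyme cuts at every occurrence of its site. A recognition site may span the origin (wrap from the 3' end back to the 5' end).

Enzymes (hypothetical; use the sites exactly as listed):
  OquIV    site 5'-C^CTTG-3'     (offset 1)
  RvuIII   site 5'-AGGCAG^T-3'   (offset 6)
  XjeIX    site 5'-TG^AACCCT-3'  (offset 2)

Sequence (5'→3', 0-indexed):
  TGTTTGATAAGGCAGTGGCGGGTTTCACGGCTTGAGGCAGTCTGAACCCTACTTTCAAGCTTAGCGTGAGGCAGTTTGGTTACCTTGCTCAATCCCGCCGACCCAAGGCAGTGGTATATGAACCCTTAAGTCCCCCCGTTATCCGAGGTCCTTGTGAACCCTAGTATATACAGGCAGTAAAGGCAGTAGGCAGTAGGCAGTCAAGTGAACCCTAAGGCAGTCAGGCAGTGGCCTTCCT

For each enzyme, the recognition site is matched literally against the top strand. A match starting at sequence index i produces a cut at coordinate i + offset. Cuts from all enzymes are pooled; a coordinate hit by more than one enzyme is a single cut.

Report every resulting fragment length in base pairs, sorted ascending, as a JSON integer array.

Per-enzyme occurrences:
  OquIV CCTTG/1: at [82, 149, 235] ⇒ [83, 150, 236]
  RvuIII AGGCAGT/6: at [9, 34, 68, 105, 171, 180, 187, 194, 214, 222] ⇒ [15, 40, 74, 111, 177, 186, 193, 200, 220, 228]
  XjeIX TGAACCCT/2: at [42, 118, 154, 205] ⇒ [44, 120, 156, 207]

Pooled cuts: [15, 40, 44, 74, 83, 111, 120, 150, 156, 177, 186, 193, 200, 207, 220, 228, 236]

Fragments:
  15→40: 25 bp
  40→44: 4 bp
  44→74: 30 bp
  74→83: 9 bp
  83→111: 28 bp
  111→120: 9 bp
  120→150: 30 bp
  150→156: 6 bp
  156→177: 21 bp
  177→186: 9 bp
  186→193: 7 bp
  193→200: 7 bp
  200→207: 7 bp
  207→220: 13 bp
  220→228: 8 bp
  228→236: 8 bp
  236→15 (wrap): 238-236+15 = 17 bp

[4,6,7,7,7,8,8,9,9,9,13,17,21,25,28,30,30]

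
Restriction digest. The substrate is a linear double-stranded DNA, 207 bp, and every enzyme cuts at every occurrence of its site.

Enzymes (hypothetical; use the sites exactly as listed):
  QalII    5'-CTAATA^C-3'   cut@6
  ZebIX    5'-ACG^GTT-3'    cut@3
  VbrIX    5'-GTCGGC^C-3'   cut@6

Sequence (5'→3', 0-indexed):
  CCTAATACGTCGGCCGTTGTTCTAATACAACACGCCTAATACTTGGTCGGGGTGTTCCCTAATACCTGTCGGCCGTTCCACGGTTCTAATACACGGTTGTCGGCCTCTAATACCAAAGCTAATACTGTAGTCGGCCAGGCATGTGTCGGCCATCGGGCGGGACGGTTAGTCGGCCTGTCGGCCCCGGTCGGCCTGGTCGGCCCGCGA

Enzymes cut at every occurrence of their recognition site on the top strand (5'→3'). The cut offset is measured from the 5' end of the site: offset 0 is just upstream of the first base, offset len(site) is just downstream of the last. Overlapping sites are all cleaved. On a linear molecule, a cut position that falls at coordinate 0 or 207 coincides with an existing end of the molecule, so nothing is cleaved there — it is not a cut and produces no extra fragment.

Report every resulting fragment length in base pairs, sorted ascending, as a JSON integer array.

[4,6,7,7,8,8,9,9,9,9,9,10,10,11,12,13,14,14,15,23]

Per-enzyme occurrences:
  QalII CTAATAC/6: at [1, 21, 35, 58, 85, 106, 118] ⇒ [7, 27, 41, 64, 91, 112, 124]
  ZebIX ACGGTT/3: at [79, 92, 161] ⇒ [82, 95, 164]
  VbrIX GTCGGCC/6: at [8, 67, 98, 129, 144, 168, 176, 186, 195] ⇒ [14, 73, 104, 135, 150, 174, 182, 192, 201]

Pooled cuts: [7, 14, 27, 41, 64, 73, 82, 91, 95, 104, 112, 124, 135, 150, 164, 174, 182, 192, 201]

Fragments:
  [0,7): 7 bp
  [7,14): 7 bp
  [14,27): 13 bp
  [27,41): 14 bp
  [41,64): 23 bp
  [64,73): 9 bp
  [73,82): 9 bp
  [82,91): 9 bp
  [91,95): 4 bp
  [95,104): 9 bp
  [104,112): 8 bp
  [112,124): 12 bp
  [124,135): 11 bp
  [135,150): 15 bp
  [150,164): 14 bp
  [164,174): 10 bp
  [174,182): 8 bp
  [182,192): 10 bp
  [192,201): 9 bp
  [201,207): 6 bp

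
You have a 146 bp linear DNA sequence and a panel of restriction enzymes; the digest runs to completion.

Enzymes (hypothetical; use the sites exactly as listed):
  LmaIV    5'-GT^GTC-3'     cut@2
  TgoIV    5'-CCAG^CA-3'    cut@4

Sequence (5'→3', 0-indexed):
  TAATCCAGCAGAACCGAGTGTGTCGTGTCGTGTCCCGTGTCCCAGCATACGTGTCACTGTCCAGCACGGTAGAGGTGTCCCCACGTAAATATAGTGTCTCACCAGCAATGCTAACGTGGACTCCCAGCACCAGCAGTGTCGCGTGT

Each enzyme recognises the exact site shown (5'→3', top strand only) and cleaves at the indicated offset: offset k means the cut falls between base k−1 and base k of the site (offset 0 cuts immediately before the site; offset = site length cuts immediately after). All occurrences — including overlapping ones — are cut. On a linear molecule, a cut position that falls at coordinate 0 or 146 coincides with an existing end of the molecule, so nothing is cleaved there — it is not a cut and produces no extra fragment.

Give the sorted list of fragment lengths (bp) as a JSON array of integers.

[4,5,5,6,7,7,7,8,9,10,12,12,13,19,22]

Per-enzyme occurrences:
  LmaIV (GTGTC, off=2): starts [19, 24, 29, 36, 50, 74, 93, 135] → cuts [21, 26, 31, 38, 52, 76, 95, 137]
  TgoIV (CCAGCA, off=4): starts [4, 41, 60, 101, 123, 129] → cuts [8, 45, 64, 105, 127, 133]

Pooled cuts: [8, 21, 26, 31, 38, 45, 52, 64, 76, 95, 105, 127, 133, 137]

Fragments:
  [0,8): 8 bp
  [8,21): 13 bp
  [21,26): 5 bp
  [26,31): 5 bp
  [31,38): 7 bp
  [38,45): 7 bp
  [45,52): 7 bp
  [52,64): 12 bp
  [64,76): 12 bp
  [76,95): 19 bp
  [95,105): 10 bp
  [105,127): 22 bp
  [127,133): 6 bp
  [133,137): 4 bp
  [137,146): 9 bp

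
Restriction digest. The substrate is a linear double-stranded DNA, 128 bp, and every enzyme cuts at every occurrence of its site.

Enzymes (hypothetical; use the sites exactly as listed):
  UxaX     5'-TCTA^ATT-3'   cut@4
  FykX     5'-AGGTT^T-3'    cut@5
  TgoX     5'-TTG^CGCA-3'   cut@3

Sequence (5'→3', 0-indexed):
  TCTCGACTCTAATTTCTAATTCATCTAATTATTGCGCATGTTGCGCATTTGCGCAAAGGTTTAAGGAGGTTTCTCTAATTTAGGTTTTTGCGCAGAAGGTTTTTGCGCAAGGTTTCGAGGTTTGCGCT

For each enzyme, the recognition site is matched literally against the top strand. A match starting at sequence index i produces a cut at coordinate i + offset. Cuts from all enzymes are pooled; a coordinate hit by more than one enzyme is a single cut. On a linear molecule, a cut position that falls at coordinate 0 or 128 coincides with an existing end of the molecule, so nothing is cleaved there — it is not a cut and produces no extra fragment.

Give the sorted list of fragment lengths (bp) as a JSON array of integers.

[4,4,6,6,7,7,8,8,9,9,9,9,10,10,11,11]

Scan for sites:
  UxaX TCTAATT/4: at [7, 14, 23, 73] ⇒ [11, 18, 27, 77]
  FykX AGGTTT/5: at [56, 66, 81, 96, 109, 117] ⇒ [61, 71, 86, 101, 114, 122]
  TgoX TTGCGCA/3: at [31, 40, 48, 87, 102] ⇒ [34, 43, 51, 90, 105]

Pooled cuts: [11, 18, 27, 34, 43, 51, 61, 71, 77, 86, 90, 101, 105, 114, 122]

Fragments:
  [0,11): 11 bp
  [11,18): 7 bp
  [18,27): 9 bp
  [27,34): 7 bp
  [34,43): 9 bp
  [43,51): 8 bp
  [51,61): 10 bp
  [61,71): 10 bp
  [71,77): 6 bp
  [77,86): 9 bp
  [86,90): 4 bp
  [90,101): 11 bp
  [101,105): 4 bp
  [105,114): 9 bp
  [114,122): 8 bp
  [122,128): 6 bp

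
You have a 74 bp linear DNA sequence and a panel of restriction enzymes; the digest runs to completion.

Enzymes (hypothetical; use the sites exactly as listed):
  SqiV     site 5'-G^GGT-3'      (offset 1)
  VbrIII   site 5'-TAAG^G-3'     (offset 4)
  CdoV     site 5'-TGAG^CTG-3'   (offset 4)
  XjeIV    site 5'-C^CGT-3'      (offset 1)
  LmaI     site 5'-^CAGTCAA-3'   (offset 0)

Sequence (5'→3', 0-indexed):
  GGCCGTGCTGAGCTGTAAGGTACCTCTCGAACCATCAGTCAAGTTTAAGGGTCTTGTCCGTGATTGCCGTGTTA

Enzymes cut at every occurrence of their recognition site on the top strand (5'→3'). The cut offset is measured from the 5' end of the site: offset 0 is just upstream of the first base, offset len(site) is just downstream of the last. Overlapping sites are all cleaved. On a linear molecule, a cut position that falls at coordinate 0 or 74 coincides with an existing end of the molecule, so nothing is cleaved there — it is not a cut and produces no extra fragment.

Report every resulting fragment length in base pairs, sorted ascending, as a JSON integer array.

Site scan:
  SqiV (GGGT, off=1): starts [48] → cuts [49]
  VbrIII (TAAGG, off=4): starts [15, 45] → cuts [19, 49]
  CdoV (TGAGCTG, off=4): starts [8] → cuts [12]
  XjeIV (CCGT, off=1): starts [2, 57, 66] → cuts [3, 58, 67]
  LmaI (CAGTCAA, off=0): starts [35] → cuts [35]

All cut coordinates (distinct, sorted): [3, 12, 19, 35, 49, 58, 67]

Fragment lengths:
  [0,3): 3 bp
  [3,12): 9 bp
  [12,19): 7 bp
  [19,35): 16 bp
  [35,49): 14 bp
  [49,58): 9 bp
  [58,67): 9 bp
  [67,74): 7 bp

[3,7,7,9,9,9,14,16]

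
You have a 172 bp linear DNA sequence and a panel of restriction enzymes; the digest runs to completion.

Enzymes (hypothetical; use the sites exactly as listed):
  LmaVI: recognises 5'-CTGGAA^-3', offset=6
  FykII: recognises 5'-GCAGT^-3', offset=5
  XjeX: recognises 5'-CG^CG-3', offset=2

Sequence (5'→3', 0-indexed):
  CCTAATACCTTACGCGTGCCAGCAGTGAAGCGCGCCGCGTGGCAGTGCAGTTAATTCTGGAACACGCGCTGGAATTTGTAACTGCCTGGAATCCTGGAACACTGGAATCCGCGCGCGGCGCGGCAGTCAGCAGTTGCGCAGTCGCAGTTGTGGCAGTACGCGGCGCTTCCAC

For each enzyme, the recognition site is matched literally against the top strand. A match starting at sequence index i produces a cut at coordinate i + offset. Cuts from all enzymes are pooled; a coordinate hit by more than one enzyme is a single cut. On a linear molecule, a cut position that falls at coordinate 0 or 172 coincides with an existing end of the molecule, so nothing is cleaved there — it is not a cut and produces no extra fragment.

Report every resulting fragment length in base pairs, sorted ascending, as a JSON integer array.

[2,2,3,4,4,5,5,5,6,6,7,7,8,8,8,8,9,9,11,12,12,14,17]

Scan for sites:
  LmaVI CTGGAA/6: at [56, 68, 85, 93, 101] ⇒ [62, 74, 91, 99, 107]
  FykII GCAGT/5: at [21, 41, 46, 122, 129, 137, 143, 152] ⇒ [26, 46, 51, 127, 134, 142, 148, 157]
  XjeX CGCG/2: at [12, 30, 35, 64, 109, 111, 113, 118, 158] ⇒ [14, 32, 37, 66, 111, 113, 115, 120, 160]

Pooled cuts: [14, 26, 32, 37, 46, 51, 62, 66, 74, 91, 99, 107, 111, 113, 115, 120, 127, 134, 142, 148, 157, 160]

Fragments:
  [0,14): 14 bp
  [14,26): 12 bp
  [26,32): 6 bp
  [32,37): 5 bp
  [37,46): 9 bp
  [46,51): 5 bp
  [51,62): 11 bp
  [62,66): 4 bp
  [66,74): 8 bp
  [74,91): 17 bp
  [91,99): 8 bp
  [99,107): 8 bp
  [107,111): 4 bp
  [111,113): 2 bp
  [113,115): 2 bp
  [115,120): 5 bp
  [120,127): 7 bp
  [127,134): 7 bp
  [134,142): 8 bp
  [142,148): 6 bp
  [148,157): 9 bp
  [157,160): 3 bp
  [160,172): 12 bp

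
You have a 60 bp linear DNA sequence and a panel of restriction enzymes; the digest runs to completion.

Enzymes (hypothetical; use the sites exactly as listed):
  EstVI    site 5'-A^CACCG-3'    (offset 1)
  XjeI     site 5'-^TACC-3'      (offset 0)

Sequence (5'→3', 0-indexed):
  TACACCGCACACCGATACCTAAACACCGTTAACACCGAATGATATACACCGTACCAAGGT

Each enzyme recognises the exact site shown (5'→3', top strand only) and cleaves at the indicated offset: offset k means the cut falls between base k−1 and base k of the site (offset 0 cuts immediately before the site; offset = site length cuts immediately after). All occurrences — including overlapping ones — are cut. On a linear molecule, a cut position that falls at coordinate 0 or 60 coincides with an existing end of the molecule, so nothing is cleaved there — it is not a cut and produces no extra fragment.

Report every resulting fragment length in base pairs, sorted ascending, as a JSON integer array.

[2,5,6,7,8,9,9,14]

Scan for sites:
  EstVI ACACCG/1: at [1, 8, 22, 31, 45] ⇒ [2, 9, 23, 32, 46]
  XjeI TACC/0: at [15, 51] ⇒ [15, 51]

All cut coordinates (distinct, sorted): [2, 9, 15, 23, 32, 46, 51]

Fragment lengths:
  [0,2): 2 bp
  [2,9): 7 bp
  [9,15): 6 bp
  [15,23): 8 bp
  [23,32): 9 bp
  [32,46): 14 bp
  [46,51): 5 bp
  [51,60): 9 bp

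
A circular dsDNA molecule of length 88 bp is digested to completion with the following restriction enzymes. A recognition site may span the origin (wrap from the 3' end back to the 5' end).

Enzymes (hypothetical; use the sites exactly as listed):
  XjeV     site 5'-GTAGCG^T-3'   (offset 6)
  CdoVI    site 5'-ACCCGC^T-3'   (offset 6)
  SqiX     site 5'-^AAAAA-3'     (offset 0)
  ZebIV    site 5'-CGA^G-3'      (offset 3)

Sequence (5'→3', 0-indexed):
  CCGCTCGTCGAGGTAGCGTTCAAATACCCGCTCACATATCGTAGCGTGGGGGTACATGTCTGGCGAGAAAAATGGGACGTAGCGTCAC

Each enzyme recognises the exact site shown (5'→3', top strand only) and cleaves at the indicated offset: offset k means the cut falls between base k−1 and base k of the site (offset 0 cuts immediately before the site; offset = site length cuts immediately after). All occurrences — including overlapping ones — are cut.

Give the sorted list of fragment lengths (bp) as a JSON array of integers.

Site scan:
  XjeV (GTAGCGT, off=6): starts [12, 40, 78] → cuts [18, 46, 84]
  CdoVI (ACCCGCT, off=6): starts [25, 86] → cuts [4, 31]
  SqiX (AAAAA, off=0): starts [67] → cuts [67]
  ZebIV (CGAG, off=3): starts [8, 63] → cuts [11, 66]

All cut coordinates (distinct, sorted): [4, 11, 18, 31, 46, 66, 67, 84]

Fragments:
  4→11: 7 bp
  11→18: 7 bp
  18→31: 13 bp
  31→46: 15 bp
  46→66: 20 bp
  66→67: 1 bp
  67→84: 17 bp
  84→4 (wrap): 88-84+4 = 8 bp

[1,7,7,8,13,15,17,20]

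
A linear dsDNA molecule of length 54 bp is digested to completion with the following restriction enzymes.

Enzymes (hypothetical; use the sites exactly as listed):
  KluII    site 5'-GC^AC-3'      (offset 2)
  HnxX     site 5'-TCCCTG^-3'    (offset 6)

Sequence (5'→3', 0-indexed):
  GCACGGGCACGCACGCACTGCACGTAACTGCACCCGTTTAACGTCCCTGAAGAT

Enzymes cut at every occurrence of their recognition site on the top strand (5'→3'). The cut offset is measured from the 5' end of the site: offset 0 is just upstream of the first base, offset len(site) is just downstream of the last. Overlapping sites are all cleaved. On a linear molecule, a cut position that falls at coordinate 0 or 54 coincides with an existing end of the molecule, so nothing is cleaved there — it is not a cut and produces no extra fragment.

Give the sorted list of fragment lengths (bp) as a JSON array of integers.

Site scan:
  KluII (GCAC, off=2): starts [0, 6, 10, 14, 19, 29] → cuts [2, 8, 12, 16, 21, 31]
  HnxX (TCCCTG, off=6): starts [43] → cuts [49]

All cut coordinates (distinct, sorted): [2, 8, 12, 16, 21, 31, 49]

Fragment lengths:
  [0,2): 2 bp
  [2,8): 6 bp
  [8,12): 4 bp
  [12,16): 4 bp
  [16,21): 5 bp
  [21,31): 10 bp
  [31,49): 18 bp
  [49,54): 5 bp

[2,4,4,5,5,6,10,18]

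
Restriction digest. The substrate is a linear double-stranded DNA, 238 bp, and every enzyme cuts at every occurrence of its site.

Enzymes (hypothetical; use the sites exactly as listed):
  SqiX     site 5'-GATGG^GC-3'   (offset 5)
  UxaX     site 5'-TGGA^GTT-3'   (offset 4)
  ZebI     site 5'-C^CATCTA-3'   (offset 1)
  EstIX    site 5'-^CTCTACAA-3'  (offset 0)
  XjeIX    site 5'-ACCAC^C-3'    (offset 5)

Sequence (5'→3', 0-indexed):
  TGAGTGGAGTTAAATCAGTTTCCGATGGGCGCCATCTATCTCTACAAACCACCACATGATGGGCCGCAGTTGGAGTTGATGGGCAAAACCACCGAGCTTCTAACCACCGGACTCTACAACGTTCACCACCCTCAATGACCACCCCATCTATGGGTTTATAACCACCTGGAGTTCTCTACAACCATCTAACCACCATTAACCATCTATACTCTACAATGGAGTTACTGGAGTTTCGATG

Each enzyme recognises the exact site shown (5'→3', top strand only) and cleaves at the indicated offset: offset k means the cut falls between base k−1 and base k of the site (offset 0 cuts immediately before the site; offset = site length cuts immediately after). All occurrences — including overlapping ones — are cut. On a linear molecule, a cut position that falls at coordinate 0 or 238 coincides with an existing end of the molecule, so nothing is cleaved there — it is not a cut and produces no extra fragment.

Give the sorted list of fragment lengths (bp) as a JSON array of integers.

[2,3,4,4,5,7,7,8,8,8,9,9,9,10,10,11,12,12,13,13,15,18,20,21]

Site scan:
  SqiX GATGGGC/5: at [23, 57, 77] ⇒ [28, 62, 82]
  UxaX TGGAGTT/4: at [4, 70, 166, 216, 225] ⇒ [8, 74, 170, 220, 229]
  ZebI CCATCTA/1: at [31, 143, 181, 199] ⇒ [32, 144, 182, 200]
  EstIX CTCTACAA/0: at [39, 111, 173, 208] ⇒ [39, 111, 173, 208]
  XjeIX ACCACC/5: at [47, 87, 102, 124, 137, 160, 188] ⇒ [52, 92, 107, 129, 142, 165, 193]

Pooled cuts: [8, 28, 32, 39, 52, 62, 74, 82, 92, 107, 111, 129, 142, 144, 165, 170, 173, 182, 193, 200, 208, 220, 229]

Fragment lengths:
  [0,8): 8 bp
  [8,28): 20 bp
  [28,32): 4 bp
  [32,39): 7 bp
  [39,52): 13 bp
  [52,62): 10 bp
  [62,74): 12 bp
  [74,82): 8 bp
  [82,92): 10 bp
  [92,107): 15 bp
  [107,111): 4 bp
  [111,129): 18 bp
  [129,142): 13 bp
  [142,144): 2 bp
  [144,165): 21 bp
  [165,170): 5 bp
  [170,173): 3 bp
  [173,182): 9 bp
  [182,193): 11 bp
  [193,200): 7 bp
  [200,208): 8 bp
  [208,220): 12 bp
  [220,229): 9 bp
  [229,238): 9 bp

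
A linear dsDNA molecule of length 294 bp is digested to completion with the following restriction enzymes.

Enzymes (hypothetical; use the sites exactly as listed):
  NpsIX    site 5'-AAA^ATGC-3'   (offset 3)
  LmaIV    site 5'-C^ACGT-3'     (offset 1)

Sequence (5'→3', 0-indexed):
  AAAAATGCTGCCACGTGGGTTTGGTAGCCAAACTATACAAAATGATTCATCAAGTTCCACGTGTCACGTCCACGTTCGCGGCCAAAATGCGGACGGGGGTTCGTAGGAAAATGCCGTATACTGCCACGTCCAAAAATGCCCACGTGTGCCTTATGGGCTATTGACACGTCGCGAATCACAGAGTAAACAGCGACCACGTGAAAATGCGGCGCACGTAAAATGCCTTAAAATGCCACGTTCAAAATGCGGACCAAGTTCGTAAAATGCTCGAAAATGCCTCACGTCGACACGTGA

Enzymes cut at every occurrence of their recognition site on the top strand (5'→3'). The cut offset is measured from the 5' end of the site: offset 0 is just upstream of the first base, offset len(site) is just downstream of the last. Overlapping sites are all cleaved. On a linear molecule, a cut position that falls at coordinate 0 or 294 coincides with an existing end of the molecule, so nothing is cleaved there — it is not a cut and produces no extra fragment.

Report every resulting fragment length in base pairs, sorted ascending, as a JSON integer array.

[4,5,6,6,6,7,7,7,8,8,8,9,9,10,10,10,15,15,20,24,24,30,46]

Scan for sites:
  NpsIX AAAATGC/3: at [1, 83, 107, 132, 200, 216, 226, 240, 260, 270] ⇒ [4, 86, 110, 135, 203, 219, 229, 243, 263, 273]
  LmaIV CACGT/1: at [11, 57, 64, 70, 124, 140, 164, 194, 211, 233, 279, 287] ⇒ [12, 58, 65, 71, 125, 141, 165, 195, 212, 234, 280, 288]

Pooled cuts: [4, 12, 58, 65, 71, 86, 110, 125, 135, 141, 165, 195, 203, 212, 219, 229, 234, 243, 263, 273, 280, 288]

Fragments:
  [0,4): 4 bp
  [4,12): 8 bp
  [12,58): 46 bp
  [58,65): 7 bp
  [65,71): 6 bp
  [71,86): 15 bp
  [86,110): 24 bp
  [110,125): 15 bp
  [125,135): 10 bp
  [135,141): 6 bp
  [141,165): 24 bp
  [165,195): 30 bp
  [195,203): 8 bp
  [203,212): 9 bp
  [212,219): 7 bp
  [219,229): 10 bp
  [229,234): 5 bp
  [234,243): 9 bp
  [243,263): 20 bp
  [263,273): 10 bp
  [273,280): 7 bp
  [280,288): 8 bp
  [288,294): 6 bp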